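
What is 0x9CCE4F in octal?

Expand each hex digit to 4 bits: 9=1001 C=1100 C=1100 E=1110 4=0100 F=1111.
Group the bits in threes: 100 111 001 100 111 001 001 111 → 47147117.

0o47147117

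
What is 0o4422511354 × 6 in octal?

0o33157670610

Multiply each base-8 digit by 6, carrying:
  4×6 = 24 → write 0 carry 3
  5×6+3 = 33 → write 1 carry 4
  3×6+4 = 22 → write 6 carry 2
  1×6+2 = 8 → write 0 carry 1
  1×6+1 = 7 → write 7
  5×6 = 30 → write 6 carry 3
  2×6+3 = 15 → write 7 carry 1
  2×6+1 = 13 → write 5 carry 1
  4×6+1 = 25 → write 1 carry 3
  4×6+3 = 27 → write 3 carry 3
  remaining carry: 3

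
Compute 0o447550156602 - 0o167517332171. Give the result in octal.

0o260030624411

Subtract column by column in base 8:
  2-1 → 1
  0-7 → 1 (borrow)
  6-1-1 → 4
  6-2 → 4
  5-3 → 2
  1-3 → 6 (borrow)
  0-7-1 → 0 (borrow)
  5-1-1 → 3
  5-5 → 0
  7-7 → 0
  4-6 → 6 (borrow)
  4-1-1 → 2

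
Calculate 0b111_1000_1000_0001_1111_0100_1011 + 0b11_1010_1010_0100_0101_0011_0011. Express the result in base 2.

Add column by column in base 2, right to left:
  1+1 = 0 carry 1
  1+1+1 = 1 carry 1
  0+0+1 = 1
  1+0 = 1
  0+1 = 1
  0+1 = 1
  1+0 = 1
  0+0 = 0
  1+1 = 0 carry 1
  1+0+1 = 0 carry 1
  1+1+1 = 1 carry 1
  1+0+1 = 0 carry 1
  1+0+1 = 0 carry 1
  0+0+1 = 1
  0+1 = 1
  0+0 = 0
  0+0 = 0
  0+1 = 1
  0+0 = 0
  1+1 = 0 carry 1
  0+0+1 = 1
  0+1 = 1
  0+0 = 0
  1+1 = 0 carry 1
  1+1+1 = 1 carry 1
  1+1+1 = 1 carry 1
  1+0+1 = 0 carry 1
  final carry 1

0b1011001100100110010001111110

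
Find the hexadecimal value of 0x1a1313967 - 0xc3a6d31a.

0xdd8a664d

Subtract column by column in base 16:
  7-a → d (borrow)
  6-1-1 → 4
  9-3 → 6
  3-d → 6 (borrow)
  1-6-1 → a (borrow)
  3-a-1 → 8 (borrow)
  1-3-1 → d (borrow)
  a-c-1 → d (borrow)
  1-0-1 → 0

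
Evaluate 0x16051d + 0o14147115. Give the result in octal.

0o21551552

0x16051d = 0o5402435 in octal.
Add column by column in base 8, right to left:
  5+5 = 2 carry 1
  3+1+1 = 5
  4+1 = 5
  2+7 = 1 carry 1
  0+4+1 = 5
  4+1 = 5
  5+4 = 1 carry 1
  0+1+1 = 2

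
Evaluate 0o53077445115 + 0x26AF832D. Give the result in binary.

0b101111111101011011100110101111010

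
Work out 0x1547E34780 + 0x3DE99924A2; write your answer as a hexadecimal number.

0x53317C6C22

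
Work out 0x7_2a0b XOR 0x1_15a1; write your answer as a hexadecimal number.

0x63faa

XOR each hex digit independently (no carries):
  7^1=6, 2^1=3, a^5=f, 0^a=a, b^1=a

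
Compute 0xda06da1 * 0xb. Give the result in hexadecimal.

0x95e4b5eb

Multiply each base-16 digit by 11, carrying:
  1×11 = 11 → write b
  a×11 = 110 → write e carry 6
  d×11+6 = 149 → write 5 carry 9
  6×11+9 = 75 → write b carry 4
  0×11+4 = 4 → write 4
  a×11 = 110 → write e carry 6
  d×11+6 = 149 → write 5 carry 9
  remaining carry: 9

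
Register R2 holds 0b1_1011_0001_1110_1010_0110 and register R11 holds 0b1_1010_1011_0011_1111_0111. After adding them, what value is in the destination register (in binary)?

0b1101011101001010011101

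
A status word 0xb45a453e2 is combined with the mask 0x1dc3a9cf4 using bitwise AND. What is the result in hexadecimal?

AND each hex digit independently (no carries):
  b&1=1, 4&d=4, 5&c=4, a&3=2, 4&a=0, 5&9=1, 3&c=0, e&f=e, 2&4=0

0x1442010e0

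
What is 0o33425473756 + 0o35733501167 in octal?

Add column by column in base 8, right to left:
  6+7 = 5 carry 1
  5+6+1 = 4 carry 1
  7+1+1 = 1 carry 1
  3+1+1 = 5
  7+0 = 7
  4+5 = 1 carry 1
  5+3+1 = 1 carry 1
  2+3+1 = 6
  4+7 = 3 carry 1
  3+5+1 = 1 carry 1
  3+3+1 = 7

0o71361175145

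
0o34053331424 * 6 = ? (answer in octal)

Multiply each base-8 digit by 6, carrying:
  4×6 = 24 → write 0 carry 3
  2×6+3 = 15 → write 7 carry 1
  4×6+1 = 25 → write 1 carry 3
  1×6+3 = 9 → write 1 carry 1
  3×6+1 = 19 → write 3 carry 2
  3×6+2 = 20 → write 4 carry 2
  3×6+2 = 20 → write 4 carry 2
  5×6+2 = 32 → write 0 carry 4
  0×6+4 = 4 → write 4
  4×6 = 24 → write 0 carry 3
  3×6+3 = 21 → write 5 carry 2
  remaining carry: 2

0o250404431170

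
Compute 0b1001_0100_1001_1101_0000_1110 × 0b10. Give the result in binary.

0b1001010010011101000011100

Multiply each base-2 digit by 2, carrying:
  0×2 = 0 → write 0
  1×2 = 2 → write 0 carry 1
  1×2+1 = 3 → write 1 carry 1
  1×2+1 = 3 → write 1 carry 1
  0×2+1 = 1 → write 1
  0×2 = 0 → write 0
  0×2 = 0 → write 0
  0×2 = 0 → write 0
  1×2 = 2 → write 0 carry 1
  0×2+1 = 1 → write 1
  1×2 = 2 → write 0 carry 1
  1×2+1 = 3 → write 1 carry 1
  1×2+1 = 3 → write 1 carry 1
  0×2+1 = 1 → write 1
  0×2 = 0 → write 0
  1×2 = 2 → write 0 carry 1
  0×2+1 = 1 → write 1
  0×2 = 0 → write 0
  1×2 = 2 → write 0 carry 1
  0×2+1 = 1 → write 1
  1×2 = 2 → write 0 carry 1
  0×2+1 = 1 → write 1
  0×2 = 0 → write 0
  1×2 = 2 → write 0 carry 1
  remaining carry: 1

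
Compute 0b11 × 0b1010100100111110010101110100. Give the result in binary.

Multiply each base-2 digit by 3, carrying:
  0×3 = 0 → write 0
  0×3 = 0 → write 0
  1×3 = 3 → write 1 carry 1
  0×3+1 = 1 → write 1
  1×3 = 3 → write 1 carry 1
  1×3+1 = 4 → write 0 carry 2
  1×3+2 = 5 → write 1 carry 2
  0×3+2 = 2 → write 0 carry 1
  1×3+1 = 4 → write 0 carry 2
  0×3+2 = 2 → write 0 carry 1
  1×3+1 = 4 → write 0 carry 2
  0×3+2 = 2 → write 0 carry 1
  0×3+1 = 1 → write 1
  1×3 = 3 → write 1 carry 1
  1×3+1 = 4 → write 0 carry 2
  1×3+2 = 5 → write 1 carry 2
  1×3+2 = 5 → write 1 carry 2
  1×3+2 = 5 → write 1 carry 2
  0×3+2 = 2 → write 0 carry 1
  0×3+1 = 1 → write 1
  1×3 = 3 → write 1 carry 1
  0×3+1 = 1 → write 1
  0×3 = 0 → write 0
  1×3 = 3 → write 1 carry 1
  0×3+1 = 1 → write 1
  1×3 = 3 → write 1 carry 1
  0×3+1 = 1 → write 1
  1×3 = 3 → write 1 carry 1
  remaining carry: 1

0b11111101110111011000001011100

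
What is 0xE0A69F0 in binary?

Expand each hex digit to 4 bits: E=1110 0=0000 A=1010 6=0110 9=1001 F=1111 0=0000.

0b1110000010100110100111110000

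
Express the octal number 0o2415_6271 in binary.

Each octal digit is 3 bits: 2=010 4=100 1=001 5=101 6=110 2=010 7=111 1=001.

0b10100001101110010111001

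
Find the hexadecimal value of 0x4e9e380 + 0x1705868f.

Add column by column in base 16, right to left:
  0+f = f
  8+8 = 0 carry 1
  3+6+1 = a
  e+8 = 6 carry 1
  9+5+1 = f
  e+0 = e
  4+7 = b
  0+1 = 1

0x1bef6a0f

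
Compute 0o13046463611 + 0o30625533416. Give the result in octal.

0o43674217227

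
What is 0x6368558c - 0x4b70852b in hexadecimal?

Subtract column by column in base 16:
  c-b → 1
  8-2 → 6
  5-5 → 0
  5-8 → d (borrow)
  8-0-1 → 7
  6-7 → f (borrow)
  3-b-1 → 7 (borrow)
  6-4-1 → 1

0x17f7d061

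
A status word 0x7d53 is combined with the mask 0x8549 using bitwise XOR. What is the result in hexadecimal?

0xf81a

XOR each hex digit independently (no carries):
  7^8=f, d^5=8, 5^4=1, 3^9=a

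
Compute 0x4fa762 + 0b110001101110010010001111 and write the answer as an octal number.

0x4fa762 = 0o23723542 in octal.
0b110001101110010010001111 = 0o61562217 in octal.
Add column by column in base 8, right to left:
  2+7 = 1 carry 1
  4+1+1 = 6
  5+2 = 7
  3+2 = 5
  2+6 = 0 carry 1
  7+5+1 = 5 carry 1
  3+1+1 = 5
  2+6 = 0 carry 1
  final carry 1

0o105505761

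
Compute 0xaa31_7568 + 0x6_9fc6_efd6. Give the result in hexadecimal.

0x749f8653e

Add column by column in base 16, right to left:
  8+6 = e
  6+d = 3 carry 1
  5+f+1 = 5 carry 1
  7+e+1 = 6 carry 1
  1+6+1 = 8
  3+c = f
  a+f = 9 carry 1
  a+9+1 = 4 carry 1
  0+6+1 = 7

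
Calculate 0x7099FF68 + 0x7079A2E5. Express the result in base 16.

0xE113A24D

Add column by column in base 16, right to left:
  8+5 = D
  6+E = 4 carry 1
  F+2+1 = 2 carry 1
  F+A+1 = A carry 1
  9+9+1 = 3 carry 1
  9+7+1 = 1 carry 1
  0+0+1 = 1
  7+7 = E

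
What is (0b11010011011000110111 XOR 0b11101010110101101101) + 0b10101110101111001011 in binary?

0b11101000011100100101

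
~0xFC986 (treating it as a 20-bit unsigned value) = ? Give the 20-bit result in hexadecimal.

0x03679

Each hex digit d becomes F−d:
  F→0, C→3, 9→6, 8→7, 6→9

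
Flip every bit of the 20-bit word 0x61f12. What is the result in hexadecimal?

0x9e0ed

Each hex digit d becomes f−d:
  6→9, 1→e, f→0, 1→e, 2→d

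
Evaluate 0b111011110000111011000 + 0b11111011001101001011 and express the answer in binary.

Add column by column in base 2, right to left:
  0+1 = 1
  0+1 = 1
  0+0 = 0
  1+1 = 0 carry 1
  1+0+1 = 0 carry 1
  0+0+1 = 1
  1+1 = 0 carry 1
  1+0+1 = 0 carry 1
  1+1+1 = 1 carry 1
  0+1+1 = 0 carry 1
  0+0+1 = 1
  0+0 = 0
  0+1 = 1
  1+1 = 0 carry 1
  1+0+1 = 0 carry 1
  1+1+1 = 1 carry 1
  1+1+1 = 1 carry 1
  0+1+1 = 0 carry 1
  1+1+1 = 1 carry 1
  1+1+1 = 1 carry 1
  1+0+1 = 0 carry 1
  final carry 1

0b1011011001010100100011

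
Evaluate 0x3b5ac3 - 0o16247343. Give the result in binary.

0x3b5ac3 = 0b1110110101101011000011 in binary.
0o16247343 = 0b1110010100111011100011 in binary.
Subtract column by column in base 2:
  1-1 → 0
  1-1 → 0
  0-0 → 0
  0-0 → 0
  0-0 → 0
  0-1 → 1 (borrow)
  1-1-1 → 1 (borrow)
  1-1-1 → 1 (borrow)
  0-0-1 → 1 (borrow)
  1-1-1 → 1 (borrow)
  0-1-1 → 0 (borrow)
  1-1-1 → 1 (borrow)
  1-0-1 → 0
  0-0 → 0
  1-1 → 0
  0-0 → 0
  1-1 → 0
  1-0 → 1
  0-0 → 0
  1-1 → 0
  1-1 → 0
  1-1 → 0

0b100000101111100000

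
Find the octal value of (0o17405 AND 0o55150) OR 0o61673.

0o75673

0o17405 AND 0o55150 = 0o15000.
Then OR with 0o61673.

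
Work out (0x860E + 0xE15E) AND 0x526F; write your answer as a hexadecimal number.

Add column by column in base 16, right to left:
  E+E = C carry 1
  0+5+1 = 6
  6+1 = 7
  8+E = 6 carry 1
  final carry 1
Sum = 0x1676C; now AND with 0x526F:
  1&0=0, 6&5=4, 7&2=2, 6&6=6, C&F=C

0x426C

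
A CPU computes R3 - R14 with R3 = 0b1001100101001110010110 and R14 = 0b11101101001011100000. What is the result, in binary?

Subtract column by column in base 2:
  0-0 → 0
  1-0 → 1
  1-0 → 1
  0-0 → 0
  1-0 → 1
  0-1 → 1 (borrow)
  0-1-1 → 0 (borrow)
  1-1-1 → 1 (borrow)
  1-0-1 → 0
  1-1 → 0
  0-0 → 0
  0-0 → 0
  1-1 → 0
  0-0 → 0
  1-1 → 0
  0-1 → 1 (borrow)
  0-0-1 → 1 (borrow)
  1-1-1 → 1 (borrow)
  1-1-1 → 1 (borrow)
  0-1-1 → 0 (borrow)
  0-0-1 → 1 (borrow)
  1-0-1 → 0

0b101111000000010110110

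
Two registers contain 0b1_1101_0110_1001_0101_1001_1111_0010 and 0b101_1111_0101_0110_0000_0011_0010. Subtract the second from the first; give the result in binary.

0b10111011100111111100111000000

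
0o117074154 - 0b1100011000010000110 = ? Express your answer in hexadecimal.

0x13647e6

0o117074154 = 0x13c786c in hexadecimal.
0b1100011000010000110 = 0x63086 in hexadecimal.
Subtract column by column in base 16:
  c-6 → 6
  6-8 → e (borrow)
  8-0-1 → 7
  7-3 → 4
  c-6 → 6
  3-0 → 3
  1-0 → 1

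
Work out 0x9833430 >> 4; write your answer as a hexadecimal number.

0x983343

Shifting right by 4 bits = 1 hex digit: drop the last 1.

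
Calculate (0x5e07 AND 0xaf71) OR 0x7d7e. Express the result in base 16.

0x7f7f

0x5e07 AND 0xaf71 = 0x0e01.
Then OR with 0x7d7e.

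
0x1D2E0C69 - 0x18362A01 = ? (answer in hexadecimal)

0x4F7E268

Subtract column by column in base 16:
  9-1 → 8
  6-0 → 6
  C-A → 2
  0-2 → E (borrow)
  E-6-1 → 7
  2-3 → F (borrow)
  D-8-1 → 4
  1-1 → 0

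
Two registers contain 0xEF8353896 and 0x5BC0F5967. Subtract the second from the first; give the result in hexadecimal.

0x93C25DF2F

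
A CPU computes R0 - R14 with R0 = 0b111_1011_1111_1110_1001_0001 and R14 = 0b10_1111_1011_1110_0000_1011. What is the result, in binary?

Subtract column by column in base 2:
  1-1 → 0
  0-1 → 1 (borrow)
  0-0-1 → 1 (borrow)
  0-1-1 → 0 (borrow)
  1-0-1 → 0
  0-0 → 0
  0-0 → 0
  1-0 → 1
  0-0 → 0
  1-1 → 0
  1-1 → 0
  1-1 → 0
  1-1 → 0
  1-1 → 0
  1-0 → 1
  1-1 → 0
  1-1 → 0
  1-1 → 0
  0-1 → 1 (borrow)
  1-1-1 → 1 (borrow)
  1-0-1 → 0
  1-1 → 0
  1-0 → 1

0b10011000100000010000110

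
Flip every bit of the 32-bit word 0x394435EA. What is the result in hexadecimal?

0xC6BBCA15

Each hex digit d becomes F−d:
  3→C, 9→6, 4→B, 4→B, 3→C, 5→A, E→1, A→5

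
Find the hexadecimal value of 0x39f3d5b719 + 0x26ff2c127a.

Add column by column in base 16, right to left:
  9+a = 3 carry 1
  1+7+1 = 9
  7+2 = 9
  b+1 = c
  5+c = 1 carry 1
  d+2+1 = 0 carry 1
  3+f+1 = 3 carry 1
  f+f+1 = f carry 1
  9+6+1 = 0 carry 1
  3+2+1 = 6

0x60f301c993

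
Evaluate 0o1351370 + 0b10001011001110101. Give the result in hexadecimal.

0o1351370 = 0x5d2f8 in hexadecimal.
0b10001011001110101 = 0x11675 in hexadecimal.
Add column by column in base 16, right to left:
  8+5 = d
  f+7 = 6 carry 1
  2+6+1 = 9
  d+1 = e
  5+1 = 6

0x6e96d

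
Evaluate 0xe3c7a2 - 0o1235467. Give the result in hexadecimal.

0xde8c6b

0o1235467 = 0x53b37 in hexadecimal.
Subtract column by column in base 16:
  2-7 → b (borrow)
  a-3-1 → 6
  7-b → c (borrow)
  c-3-1 → 8
  3-5 → e (borrow)
  e-0-1 → d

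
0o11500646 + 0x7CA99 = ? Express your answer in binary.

0o11500646 = 0b1001101000000110100110 in binary.
0x7CA99 = 0b1111100101010011001 in binary.
Add column by column in base 2, right to left:
  0+1 = 1
  1+0 = 1
  1+0 = 1
  0+1 = 1
  0+1 = 1
  1+0 = 1
  0+0 = 0
  1+1 = 0 carry 1
  1+0+1 = 0 carry 1
  0+1+1 = 0 carry 1
  0+0+1 = 1
  0+1 = 1
  0+0 = 0
  0+0 = 0
  0+1 = 1
  1+1 = 0 carry 1
  0+1+1 = 0 carry 1
  1+1+1 = 1 carry 1
  1+1+1 = 1 carry 1
  0+0+1 = 1
  0+0 = 0
  1+0 = 1

0b1011100100110000111111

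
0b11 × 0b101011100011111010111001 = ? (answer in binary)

Multiply each base-2 digit by 3, carrying:
  1×3 = 3 → write 1 carry 1
  0×3+1 = 1 → write 1
  0×3 = 0 → write 0
  1×3 = 3 → write 1 carry 1
  1×3+1 = 4 → write 0 carry 2
  1×3+2 = 5 → write 1 carry 2
  0×3+2 = 2 → write 0 carry 1
  1×3+1 = 4 → write 0 carry 2
  0×3+2 = 2 → write 0 carry 1
  1×3+1 = 4 → write 0 carry 2
  1×3+2 = 5 → write 1 carry 2
  1×3+2 = 5 → write 1 carry 2
  1×3+2 = 5 → write 1 carry 2
  1×3+2 = 5 → write 1 carry 2
  0×3+2 = 2 → write 0 carry 1
  0×3+1 = 1 → write 1
  0×3 = 0 → write 0
  1×3 = 3 → write 1 carry 1
  1×3+1 = 4 → write 0 carry 2
  1×3+2 = 5 → write 1 carry 2
  0×3+2 = 2 → write 0 carry 1
  1×3+1 = 4 → write 0 carry 2
  0×3+2 = 2 → write 0 carry 1
  1×3+1 = 4 → write 0 carry 2
  remaining carry: 10

0b10000010101011110000101011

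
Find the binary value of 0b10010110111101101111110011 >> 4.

0b1001011011110110111111

Right shift by 4: drop the 4 least-significant bits.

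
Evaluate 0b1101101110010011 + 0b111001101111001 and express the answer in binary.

0b10100111100001100

Add column by column in base 2, right to left:
  1+1 = 0 carry 1
  1+0+1 = 0 carry 1
  0+0+1 = 1
  0+1 = 1
  1+1 = 0 carry 1
  0+1+1 = 0 carry 1
  0+1+1 = 0 carry 1
  1+0+1 = 0 carry 1
  1+1+1 = 1 carry 1
  1+1+1 = 1 carry 1
  0+0+1 = 1
  1+0 = 1
  1+1 = 0 carry 1
  0+1+1 = 0 carry 1
  1+1+1 = 1 carry 1
  1+0+1 = 0 carry 1
  final carry 1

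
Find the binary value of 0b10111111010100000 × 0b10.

0b101111110101000000

Multiply each base-2 digit by 2, carrying:
  0×2 = 0 → write 0
  0×2 = 0 → write 0
  0×2 = 0 → write 0
  0×2 = 0 → write 0
  0×2 = 0 → write 0
  1×2 = 2 → write 0 carry 1
  0×2+1 = 1 → write 1
  1×2 = 2 → write 0 carry 1
  0×2+1 = 1 → write 1
  1×2 = 2 → write 0 carry 1
  1×2+1 = 3 → write 1 carry 1
  1×2+1 = 3 → write 1 carry 1
  1×2+1 = 3 → write 1 carry 1
  1×2+1 = 3 → write 1 carry 1
  1×2+1 = 3 → write 1 carry 1
  0×2+1 = 1 → write 1
  1×2 = 2 → write 0 carry 1
  remaining carry: 1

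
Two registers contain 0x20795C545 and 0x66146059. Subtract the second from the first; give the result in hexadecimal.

0x1A18164EC

Subtract column by column in base 16:
  5-9 → C (borrow)
  4-5-1 → E (borrow)
  5-0-1 → 4
  C-6 → 6
  5-4 → 1
  9-1 → 8
  7-6 → 1
  0-6 → A (borrow)
  2-0-1 → 1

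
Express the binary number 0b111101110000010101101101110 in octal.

0o756025556

Group the bits in threes: 111 101 110 000 010 101 101 101 110 → 756025556.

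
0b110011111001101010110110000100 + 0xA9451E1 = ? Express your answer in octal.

0b110011111001101010110110000100 = 0o6371526604 in octal.
0xA9451E1 = 0o1245050741 in octal.
Add column by column in base 8, right to left:
  4+1 = 5
  0+4 = 4
  6+7 = 5 carry 1
  6+0+1 = 7
  2+5 = 7
  5+0 = 5
  1+5 = 6
  7+4 = 3 carry 1
  3+2+1 = 6
  6+1 = 7

0o7636577545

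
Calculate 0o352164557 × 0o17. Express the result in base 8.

0o6671326601

Multiply each base-8 digit by 15, carrying:
  7×15 = 105 → write 1 carry 13
  5×15+13 = 88 → write 0 carry 11
  5×15+11 = 86 → write 6 carry 10
  4×15+10 = 70 → write 6 carry 8
  6×15+8 = 98 → write 2 carry 12
  1×15+12 = 27 → write 3 carry 3
  2×15+3 = 33 → write 1 carry 4
  5×15+4 = 79 → write 7 carry 9
  3×15+9 = 54 → write 6 carry 6
  remaining carry: 6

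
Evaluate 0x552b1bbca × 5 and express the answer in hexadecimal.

0x1a9d78aaf2

Multiply each base-16 digit by 5, carrying:
  a×5 = 50 → write 2 carry 3
  c×5+3 = 63 → write f carry 3
  b×5+3 = 58 → write a carry 3
  b×5+3 = 58 → write a carry 3
  1×5+3 = 8 → write 8
  b×5 = 55 → write 7 carry 3
  2×5+3 = 13 → write d
  5×5 = 25 → write 9 carry 1
  5×5+1 = 26 → write a carry 1
  remaining carry: 1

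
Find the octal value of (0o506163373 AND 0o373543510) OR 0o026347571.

0o126347571

0o506163373 AND 0o373543510 = 0o102143110.
Then OR with 0o026347571.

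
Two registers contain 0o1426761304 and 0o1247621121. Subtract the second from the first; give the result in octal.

0o157140163

Subtract column by column in base 8:
  4-1 → 3
  0-2 → 6 (borrow)
  3-1-1 → 1
  1-1 → 0
  6-2 → 4
  7-6 → 1
  6-7 → 7 (borrow)
  2-4-1 → 5 (borrow)
  4-2-1 → 1
  1-1 → 0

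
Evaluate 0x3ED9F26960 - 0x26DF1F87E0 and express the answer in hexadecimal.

Subtract column by column in base 16:
  0-0 → 0
  6-E → 8 (borrow)
  9-7-1 → 1
  6-8 → E (borrow)
  2-F-1 → 2 (borrow)
  F-1-1 → D
  9-F → A (borrow)
  D-D-1 → F (borrow)
  E-6-1 → 7
  3-2 → 1

0x17FAD2E180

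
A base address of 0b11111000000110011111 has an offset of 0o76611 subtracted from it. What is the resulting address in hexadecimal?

0xf0416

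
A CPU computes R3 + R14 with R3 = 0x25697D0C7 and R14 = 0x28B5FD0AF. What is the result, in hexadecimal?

0x4E1F7A176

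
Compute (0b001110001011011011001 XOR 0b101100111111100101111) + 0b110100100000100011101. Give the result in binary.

0b1010111010101100010011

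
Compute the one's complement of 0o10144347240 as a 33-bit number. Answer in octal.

Each oct digit d becomes 7−d:
  1→6, 0→7, 1→6, 4→3, 4→3, 3→4, 4→3, 7→0, 2→5, 4→3, 0→7

0o67633430537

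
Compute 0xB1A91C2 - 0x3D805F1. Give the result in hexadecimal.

Subtract column by column in base 16:
  2-1 → 1
  C-F → D (borrow)
  1-5-1 → B (borrow)
  9-0-1 → 8
  A-8 → 2
  1-D → 4 (borrow)
  B-3-1 → 7

0x7428BD1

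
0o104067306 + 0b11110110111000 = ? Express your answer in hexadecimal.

0o104067306 = 0x1106EC6 in hexadecimal.
0b11110110111000 = 0x3DB8 in hexadecimal.
Add column by column in base 16, right to left:
  6+8 = E
  C+B = 7 carry 1
  E+D+1 = C carry 1
  6+3+1 = A
  0+0 = 0
  1+0 = 1
  1+0 = 1

0x110AC7E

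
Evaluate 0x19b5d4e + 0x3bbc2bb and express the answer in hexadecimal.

0x5572009

Add column by column in base 16, right to left:
  e+b = 9 carry 1
  4+b+1 = 0 carry 1
  d+2+1 = 0 carry 1
  5+c+1 = 2 carry 1
  b+b+1 = 7 carry 1
  9+b+1 = 5 carry 1
  1+3+1 = 5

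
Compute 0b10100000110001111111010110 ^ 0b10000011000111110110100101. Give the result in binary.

XOR bit by bit (1 where the bits differ):
  10100000110001111111010110
^ 10000011000111110110100101
= 00100011110110001001110011

0b00100011110110001001110011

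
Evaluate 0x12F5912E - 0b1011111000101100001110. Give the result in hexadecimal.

0x12C60620

0b1011111000101100001110 = 0x2F8B0E in hexadecimal.
Subtract column by column in base 16:
  E-E → 0
  2-0 → 2
  1-B → 6 (borrow)
  9-8-1 → 0
  5-F → 6 (borrow)
  F-2-1 → C
  2-0 → 2
  1-0 → 1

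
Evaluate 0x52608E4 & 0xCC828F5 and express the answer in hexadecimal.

AND each hex digit independently (no carries):
  5&C=4, 2&C=0, 6&8=0, 0&2=0, 8&8=8, E&F=E, 4&5=4

0x40008E4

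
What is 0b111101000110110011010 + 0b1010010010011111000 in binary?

0b1000111011001010010010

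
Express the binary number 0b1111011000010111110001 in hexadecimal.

0x3D85F1

Group the bits into nibbles: 0011 1101 1000 0101 1111 0001 → 3D85F1.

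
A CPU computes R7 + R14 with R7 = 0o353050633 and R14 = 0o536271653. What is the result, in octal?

0o1111342506

Add column by column in base 8, right to left:
  3+3 = 6
  3+5 = 0 carry 1
  6+6+1 = 5 carry 1
  0+1+1 = 2
  5+7 = 4 carry 1
  0+2+1 = 3
  3+6 = 1 carry 1
  5+3+1 = 1 carry 1
  3+5+1 = 1 carry 1
  final carry 1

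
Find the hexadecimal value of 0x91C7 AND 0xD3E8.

AND each hex digit independently (no carries):
  9&D=9, 1&3=1, C&E=C, 7&8=0

0x91C0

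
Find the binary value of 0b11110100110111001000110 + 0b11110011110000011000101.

Add column by column in base 2, right to left:
  0+1 = 1
  1+0 = 1
  1+1 = 0 carry 1
  0+0+1 = 1
  0+0 = 0
  0+0 = 0
  1+1 = 0 carry 1
  0+1+1 = 0 carry 1
  0+0+1 = 1
  1+0 = 1
  1+0 = 1
  1+0 = 1
  0+0 = 0
  1+1 = 0 carry 1
  1+1+1 = 1 carry 1
  0+1+1 = 0 carry 1
  0+1+1 = 0 carry 1
  1+0+1 = 0 carry 1
  0+0+1 = 1
  1+1 = 0 carry 1
  1+1+1 = 1 carry 1
  1+1+1 = 1 carry 1
  1+1+1 = 1 carry 1
  final carry 1

0b111101000100111100001011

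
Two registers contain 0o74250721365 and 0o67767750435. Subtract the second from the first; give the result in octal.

Subtract column by column in base 8:
  5-5 → 0
  6-3 → 3
  3-4 → 7 (borrow)
  1-0-1 → 0
  2-5 → 5 (borrow)
  7-7-1 → 7 (borrow)
  0-7-1 → 0 (borrow)
  5-6-1 → 6 (borrow)
  2-7-1 → 2 (borrow)
  4-7-1 → 4 (borrow)
  7-6-1 → 0

0o4260750730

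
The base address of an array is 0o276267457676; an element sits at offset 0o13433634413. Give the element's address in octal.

Add column by column in base 8, right to left:
  6+3 = 1 carry 1
  7+1+1 = 1 carry 1
  6+4+1 = 3 carry 1
  7+4+1 = 4 carry 1
  5+3+1 = 1 carry 1
  4+6+1 = 3 carry 1
  7+3+1 = 3 carry 1
  6+3+1 = 2 carry 1
  2+4+1 = 7
  6+3 = 1 carry 1
  7+1+1 = 1 carry 1
  2+0+1 = 3

0o311723314311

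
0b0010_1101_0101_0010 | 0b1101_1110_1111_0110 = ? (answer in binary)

0b1111111111110110

OR bit by bit (1 where either bit is 1):
  0010110101010010
| 1101111011110110
= 1111111111110110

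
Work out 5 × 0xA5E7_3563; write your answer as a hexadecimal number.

0x33D840AEF

Multiply each base-16 digit by 5, carrying:
  3×5 = 15 → write F
  6×5 = 30 → write E carry 1
  5×5+1 = 26 → write A carry 1
  3×5+1 = 16 → write 0 carry 1
  7×5+1 = 36 → write 4 carry 2
  E×5+2 = 72 → write 8 carry 4
  5×5+4 = 29 → write D carry 1
  A×5+1 = 51 → write 3 carry 3
  remaining carry: 3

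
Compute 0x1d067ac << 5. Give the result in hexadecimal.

0x3a0cf580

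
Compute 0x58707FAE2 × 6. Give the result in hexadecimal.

0x212A2FE14C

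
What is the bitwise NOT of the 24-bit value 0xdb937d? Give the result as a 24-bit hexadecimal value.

Each hex digit d becomes f−d:
  d→2, b→4, 9→6, 3→c, 7→8, d→2

0x246c82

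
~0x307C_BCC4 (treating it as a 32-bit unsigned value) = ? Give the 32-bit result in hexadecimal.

0xCF83433B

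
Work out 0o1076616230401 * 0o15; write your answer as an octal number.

0o16460071676415

Multiply each base-8 digit by 13, carrying:
  1×13 = 13 → write 5 carry 1
  0×13+1 = 1 → write 1
  4×13 = 52 → write 4 carry 6
  0×13+6 = 6 → write 6
  3×13 = 39 → write 7 carry 4
  2×13+4 = 30 → write 6 carry 3
  6×13+3 = 81 → write 1 carry 10
  1×13+10 = 23 → write 7 carry 2
  6×13+2 = 80 → write 0 carry 10
  6×13+10 = 88 → write 0 carry 11
  7×13+11 = 102 → write 6 carry 12
  0×13+12 = 12 → write 4 carry 1
  1×13+1 = 14 → write 6 carry 1
  remaining carry: 1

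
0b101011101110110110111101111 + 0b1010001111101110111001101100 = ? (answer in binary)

0b1111101101100101110001011011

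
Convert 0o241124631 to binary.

Each octal digit is 3 bits: 2=010 4=100 1=001 1=001 2=010 4=100 6=110 3=011 1=001.

0b10100001001010100110011001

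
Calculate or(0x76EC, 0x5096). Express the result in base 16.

OR each hex digit independently (no carries):
  7|5=7, 6|0=6, E|9=F, C|6=E

0x76FE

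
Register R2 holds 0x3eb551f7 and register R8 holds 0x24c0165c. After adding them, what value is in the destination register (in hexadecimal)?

Add column by column in base 16, right to left:
  7+c = 3 carry 1
  f+5+1 = 5 carry 1
  1+6+1 = 8
  5+1 = 6
  5+0 = 5
  b+c = 7 carry 1
  e+4+1 = 3 carry 1
  3+2+1 = 6

0x63756853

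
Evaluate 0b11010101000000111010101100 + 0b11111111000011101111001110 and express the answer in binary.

0b111010100000100101001111010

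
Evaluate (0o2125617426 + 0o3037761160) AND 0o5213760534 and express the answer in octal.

Add column by column in base 8, right to left:
  6+0 = 6
  2+6 = 0 carry 1
  4+1+1 = 6
  7+1 = 0 carry 1
  1+6+1 = 0 carry 1
  6+7+1 = 6 carry 1
  5+7+1 = 5 carry 1
  2+3+1 = 6
  1+0 = 1
  2+3 = 5
Sum = 0o5165600606; now AND with 0o5213760534:
  5&5=5, 1&2=0, 6&1=0, 5&3=1, 6&7=6, 0&6=0, 0&0=0, 6&5=4, 0&3=0, 6&4=4

0o5001600404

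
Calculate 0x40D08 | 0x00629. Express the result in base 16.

0x40F29

OR each hex digit independently (no carries):
  4|0=4, 0|0=0, D|6=F, 0|2=2, 8|9=9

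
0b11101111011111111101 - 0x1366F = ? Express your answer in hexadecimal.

0b11101111011111111101 = 0xEF7FD in hexadecimal.
Subtract column by column in base 16:
  D-F → E (borrow)
  F-6-1 → 8
  7-6 → 1
  F-3 → C
  E-1 → D

0xDC18E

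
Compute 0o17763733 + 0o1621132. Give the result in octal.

0o21605065

Add column by column in base 8, right to left:
  3+2 = 5
  3+3 = 6
  7+1 = 0 carry 1
  3+1+1 = 5
  6+2 = 0 carry 1
  7+6+1 = 6 carry 1
  7+1+1 = 1 carry 1
  1+0+1 = 2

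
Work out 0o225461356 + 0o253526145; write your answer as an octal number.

Add column by column in base 8, right to left:
  6+5 = 3 carry 1
  5+4+1 = 2 carry 1
  3+1+1 = 5
  1+6 = 7
  6+2 = 0 carry 1
  4+5+1 = 2 carry 1
  5+3+1 = 1 carry 1
  2+5+1 = 0 carry 1
  2+2+1 = 5

0o501207523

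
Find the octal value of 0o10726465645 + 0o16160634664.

Add column by column in base 8, right to left:
  5+4 = 1 carry 1
  4+6+1 = 3 carry 1
  6+6+1 = 5 carry 1
  5+4+1 = 2 carry 1
  6+3+1 = 2 carry 1
  4+6+1 = 3 carry 1
  6+0+1 = 7
  2+6 = 0 carry 1
  7+1+1 = 1 carry 1
  0+6+1 = 7
  1+1 = 2

0o27107322531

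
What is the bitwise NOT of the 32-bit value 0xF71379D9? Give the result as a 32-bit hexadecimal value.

0x08EC8626

Each hex digit d becomes F−d:
  F→0, 7→8, 1→E, 3→C, 7→8, 9→6, D→2, 9→6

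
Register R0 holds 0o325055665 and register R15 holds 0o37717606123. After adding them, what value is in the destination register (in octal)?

0o40244664010

Add column by column in base 8, right to left:
  5+3 = 0 carry 1
  6+2+1 = 1 carry 1
  6+1+1 = 0 carry 1
  5+6+1 = 4 carry 1
  5+0+1 = 6
  0+6 = 6
  5+7 = 4 carry 1
  2+1+1 = 4
  3+7 = 2 carry 1
  0+7+1 = 0 carry 1
  0+3+1 = 4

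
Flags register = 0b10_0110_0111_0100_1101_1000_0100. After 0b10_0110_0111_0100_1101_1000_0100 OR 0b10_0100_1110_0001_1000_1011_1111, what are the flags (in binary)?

0b10011011110101110110111111

OR bit by bit (1 where either bit is 1):
  10011001110100110110000100
| 10010011100001100010111111
= 10011011110101110110111111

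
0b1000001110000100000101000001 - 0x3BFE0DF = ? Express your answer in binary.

0b100011110000110000001100010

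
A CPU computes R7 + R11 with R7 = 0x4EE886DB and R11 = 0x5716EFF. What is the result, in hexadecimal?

Add column by column in base 16, right to left:
  B+F = A carry 1
  D+F+1 = D carry 1
  6+E+1 = 5 carry 1
  8+6+1 = F
  8+1 = 9
  E+7 = 5 carry 1
  E+5+1 = 4 carry 1
  4+0+1 = 5

0x5459F5DA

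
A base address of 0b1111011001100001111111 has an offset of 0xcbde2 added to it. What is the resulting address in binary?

0b10010100101011001100001

0xcbde2 = 0b11001011110111100010 in binary.
Add column by column in base 2, right to left:
  1+0 = 1
  1+1 = 0 carry 1
  1+0+1 = 0 carry 1
  1+0+1 = 0 carry 1
  1+0+1 = 0 carry 1
  1+1+1 = 1 carry 1
  1+1+1 = 1 carry 1
  0+1+1 = 0 carry 1
  0+1+1 = 0 carry 1
  0+0+1 = 1
  0+1 = 1
  1+1 = 0 carry 1
  1+1+1 = 1 carry 1
  0+1+1 = 0 carry 1
  0+0+1 = 1
  1+1 = 0 carry 1
  1+0+1 = 0 carry 1
  0+0+1 = 1
  1+1 = 0 carry 1
  1+1+1 = 1 carry 1
  1+0+1 = 0 carry 1
  1+0+1 = 0 carry 1
  final carry 1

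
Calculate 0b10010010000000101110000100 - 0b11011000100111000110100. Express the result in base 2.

Subtract column by column in base 2:
  0-0 → 0
  0-0 → 0
  1-1 → 0
  0-0 → 0
  0-1 → 1 (borrow)
  0-1-1 → 0 (borrow)
  0-0-1 → 1 (borrow)
  1-0-1 → 0
  1-0 → 1
  1-1 → 0
  0-1 → 1 (borrow)
  1-1-1 → 1 (borrow)
  0-0-1 → 1 (borrow)
  0-0-1 → 1 (borrow)
  0-1-1 → 0 (borrow)
  0-0-1 → 1 (borrow)
  0-0-1 → 1 (borrow)
  0-0-1 → 1 (borrow)
  0-1-1 → 0 (borrow)
  1-1-1 → 1 (borrow)
  0-0-1 → 1 (borrow)
  0-1-1 → 0 (borrow)
  1-1-1 → 1 (borrow)
  0-0-1 → 1 (borrow)
  0-0-1 → 1 (borrow)
  1-0-1 → 0

0b1110110111011110101010000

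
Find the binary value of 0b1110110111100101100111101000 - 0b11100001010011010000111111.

Subtract column by column in base 2:
  0-1 → 1 (borrow)
  0-1-1 → 0 (borrow)
  0-1-1 → 0 (borrow)
  1-1-1 → 1 (borrow)
  0-1-1 → 0 (borrow)
  1-1-1 → 1 (borrow)
  1-0-1 → 0
  1-0 → 1
  1-0 → 1
  0-0 → 0
  0-1 → 1 (borrow)
  1-0-1 → 0
  1-1 → 0
  0-1 → 1 (borrow)
  1-0-1 → 0
  0-0 → 0
  0-1 → 1 (borrow)
  1-0-1 → 0
  1-1 → 0
  1-0 → 1
  1-0 → 1
  0-0 → 0
  1-0 → 1
  1-1 → 0
  0-1 → 1 (borrow)
  1-1-1 → 1 (borrow)
  1-0-1 → 0
  1-0 → 1

0b1011010110010010010110101001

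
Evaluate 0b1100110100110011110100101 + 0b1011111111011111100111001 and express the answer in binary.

Add column by column in base 2, right to left:
  1+1 = 0 carry 1
  0+0+1 = 1
  1+0 = 1
  0+1 = 1
  0+1 = 1
  1+1 = 0 carry 1
  0+0+1 = 1
  1+0 = 1
  1+1 = 0 carry 1
  1+1+1 = 1 carry 1
  1+1+1 = 1 carry 1
  0+1+1 = 0 carry 1
  0+1+1 = 0 carry 1
  1+1+1 = 1 carry 1
  1+0+1 = 0 carry 1
  0+1+1 = 0 carry 1
  0+1+1 = 0 carry 1
  1+1+1 = 1 carry 1
  0+1+1 = 0 carry 1
  1+1+1 = 1 carry 1
  1+1+1 = 1 carry 1
  0+1+1 = 0 carry 1
  0+1+1 = 0 carry 1
  1+0+1 = 0 carry 1
  1+1+1 = 1 carry 1
  final carry 1

0b11000110100010011011011110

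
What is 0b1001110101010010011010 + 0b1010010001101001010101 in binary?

0b10100000110111011101111

Add column by column in base 2, right to left:
  0+1 = 1
  1+0 = 1
  0+1 = 1
  1+0 = 1
  1+1 = 0 carry 1
  0+0+1 = 1
  0+1 = 1
  1+0 = 1
  0+0 = 0
  0+1 = 1
  1+0 = 1
  0+1 = 1
  1+1 = 0 carry 1
  0+0+1 = 1
  1+0 = 1
  0+0 = 0
  1+1 = 0 carry 1
  1+0+1 = 0 carry 1
  1+0+1 = 0 carry 1
  0+1+1 = 0 carry 1
  0+0+1 = 1
  1+1 = 0 carry 1
  final carry 1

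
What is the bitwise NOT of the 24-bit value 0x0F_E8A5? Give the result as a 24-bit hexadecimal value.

0xF0175A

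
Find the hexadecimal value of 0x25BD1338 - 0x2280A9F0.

0x33C6948

Subtract column by column in base 16:
  8-0 → 8
  3-F → 4 (borrow)
  3-9-1 → 9 (borrow)
  1-A-1 → 6 (borrow)
  D-0-1 → C
  B-8 → 3
  5-2 → 3
  2-2 → 0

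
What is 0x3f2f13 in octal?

0o17627423

Expand each hex digit to 4 bits: 3=0011 f=1111 2=0010 f=1111 1=0001 3=0011.
Group the bits in threes: 001 111 110 010 111 100 010 011 → 17627423.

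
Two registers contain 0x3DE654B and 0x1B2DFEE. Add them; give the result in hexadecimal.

0x5914539

Add column by column in base 16, right to left:
  B+E = 9 carry 1
  4+E+1 = 3 carry 1
  5+F+1 = 5 carry 1
  6+D+1 = 4 carry 1
  E+2+1 = 1 carry 1
  D+B+1 = 9 carry 1
  3+1+1 = 5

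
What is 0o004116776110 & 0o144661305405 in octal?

AND each oct digit independently (no carries):
  0&1=0, 0&4=0, 4&4=4, 1&6=0, 1&6=0, 6&1=0, 7&3=3, 7&0=0, 6&5=4, 1&4=0, 1&0=0, 0&5=0

0o004000304000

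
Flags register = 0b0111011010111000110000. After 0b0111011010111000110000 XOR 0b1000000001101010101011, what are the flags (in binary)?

XOR bit by bit (1 where the bits differ):
  0111011010111000110000
^ 1000000001101010101011
= 1111011011010010011011

0b1111011011010010011011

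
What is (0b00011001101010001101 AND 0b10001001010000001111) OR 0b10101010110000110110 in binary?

0b10101011110000111111

0b00011001101010001101 AND 0b10001001010000001111 = 0b00001001000000001101.
Then OR with 0b10101010110000110110.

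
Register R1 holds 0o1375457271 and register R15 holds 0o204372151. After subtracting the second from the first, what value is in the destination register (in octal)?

0o1171065120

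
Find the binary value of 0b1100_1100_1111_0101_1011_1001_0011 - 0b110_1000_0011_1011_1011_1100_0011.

0b110010010111001111111010000

Subtract column by column in base 2:
  1-1 → 0
  1-1 → 0
  0-0 → 0
  0-0 → 0
  1-0 → 1
  0-0 → 0
  0-1 → 1 (borrow)
  1-1-1 → 1 (borrow)
  1-1-1 → 1 (borrow)
  1-1-1 → 1 (borrow)
  0-0-1 → 1 (borrow)
  1-1-1 → 1 (borrow)
  1-1-1 → 1 (borrow)
  0-1-1 → 0 (borrow)
  1-0-1 → 0
  0-1 → 1 (borrow)
  1-1-1 → 1 (borrow)
  1-1-1 → 1 (borrow)
  1-0-1 → 0
  1-0 → 1
  0-0 → 0
  0-0 → 0
  1-0 → 1
  1-1 → 0
  0-0 → 0
  0-1 → 1 (borrow)
  1-1-1 → 1 (borrow)
  1-0-1 → 0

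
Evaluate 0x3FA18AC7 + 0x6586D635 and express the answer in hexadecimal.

Add column by column in base 16, right to left:
  7+5 = C
  C+3 = F
  A+6 = 0 carry 1
  8+D+1 = 6 carry 1
  1+6+1 = 8
  A+8 = 2 carry 1
  F+5+1 = 5 carry 1
  3+6+1 = A

0xA52860FC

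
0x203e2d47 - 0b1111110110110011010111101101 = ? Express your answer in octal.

0x203e2d47 = 0o4017426507 in octal.
0b1111110110110011010111101101 = 0o1766632755 in octal.
Subtract column by column in base 8:
  7-5 → 2
  0-5 → 3 (borrow)
  5-7-1 → 5 (borrow)
  6-2-1 → 3
  2-3 → 7 (borrow)
  4-6-1 → 5 (borrow)
  7-6-1 → 0
  1-6 → 3 (borrow)
  0-7-1 → 0 (borrow)
  4-1-1 → 2

0o2030573532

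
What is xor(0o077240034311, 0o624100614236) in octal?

0o653340620127

XOR each oct digit independently (no carries):
  0^6=6, 7^2=5, 7^4=3, 2^1=3, 4^0=4, 0^0=0, 0^6=6, 3^1=2, 4^4=0, 3^2=1, 1^3=2, 1^6=7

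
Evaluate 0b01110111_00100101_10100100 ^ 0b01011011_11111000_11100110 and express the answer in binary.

XOR bit by bit (1 where the bits differ):
  011101110010010110100100
^ 010110111111100011100110
= 001011001101110101000010

0b001011001101110101000010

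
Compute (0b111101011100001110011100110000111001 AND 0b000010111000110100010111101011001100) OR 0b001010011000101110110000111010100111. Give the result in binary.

0b111101011100001110011100110000111001 AND 0b000010111000110100010111101011001100 = 0b000000011000000100010100100000001000.
Then OR with 0b001010011000101110110000111010100111.

0b1010011000101110110100111010101111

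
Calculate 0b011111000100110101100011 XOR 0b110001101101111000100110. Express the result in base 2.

0b101110101001001101000101

XOR bit by bit (1 where the bits differ):
  011111000100110101100011
^ 110001101101111000100110
= 101110101001001101000101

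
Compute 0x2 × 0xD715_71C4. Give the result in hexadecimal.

0x1AE2AE388

Multiply each base-16 digit by 2, carrying:
  4×2 = 8 → write 8
  C×2 = 24 → write 8 carry 1
  1×2+1 = 3 → write 3
  7×2 = 14 → write E
  5×2 = 10 → write A
  1×2 = 2 → write 2
  7×2 = 14 → write E
  D×2 = 26 → write A carry 1
  remaining carry: 1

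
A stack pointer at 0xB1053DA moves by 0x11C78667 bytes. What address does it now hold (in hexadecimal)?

Add column by column in base 16, right to left:
  A+7 = 1 carry 1
  D+6+1 = 4 carry 1
  3+6+1 = A
  5+8 = D
  0+7 = 7
  1+C = D
  B+1 = C
  0+1 = 1

0x1CD7DA41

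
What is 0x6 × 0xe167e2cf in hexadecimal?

0x5486f50da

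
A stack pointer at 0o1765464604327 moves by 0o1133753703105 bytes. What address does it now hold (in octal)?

0o3121440507434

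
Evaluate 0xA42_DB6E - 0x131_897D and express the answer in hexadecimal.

Subtract column by column in base 16:
  E-D → 1
  6-7 → F (borrow)
  B-9-1 → 1
  D-8 → 5
  2-1 → 1
  4-3 → 1
  A-1 → 9

0x91151F1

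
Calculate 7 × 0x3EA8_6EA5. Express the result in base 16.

0x1B69B0683

Multiply each base-16 digit by 7, carrying:
  5×7 = 35 → write 3 carry 2
  A×7+2 = 72 → write 8 carry 4
  E×7+4 = 102 → write 6 carry 6
  6×7+6 = 48 → write 0 carry 3
  8×7+3 = 59 → write B carry 3
  A×7+3 = 73 → write 9 carry 4
  E×7+4 = 102 → write 6 carry 6
  3×7+6 = 27 → write B carry 1
  remaining carry: 1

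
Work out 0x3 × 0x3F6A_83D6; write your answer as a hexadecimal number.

0xBE3F8B82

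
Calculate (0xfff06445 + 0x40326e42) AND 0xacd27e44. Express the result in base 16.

Add column by column in base 16, right to left:
  5+2 = 7
  4+4 = 8
  4+e = 2 carry 1
  6+6+1 = d
  0+2 = 2
  f+3 = 2 carry 1
  f+0+1 = 0 carry 1
  f+4+1 = 4 carry 1
  final carry 1
Sum = 0x14022d287; now AND with 0xacd27e44:
  1&0=0, 4&a=0, 0&c=0, 2&d=0, 2&2=2, d&7=5, 2&e=2, 8&4=0, 7&4=4

0x25204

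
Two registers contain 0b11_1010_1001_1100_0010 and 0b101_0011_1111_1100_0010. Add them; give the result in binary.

Add column by column in base 2, right to left:
  0+0 = 0
  1+1 = 0 carry 1
  0+0+1 = 1
  0+0 = 0
  0+0 = 0
  0+0 = 0
  1+1 = 0 carry 1
  1+1+1 = 1 carry 1
  1+1+1 = 1 carry 1
  0+1+1 = 0 carry 1
  0+1+1 = 0 carry 1
  1+1+1 = 1 carry 1
  0+1+1 = 0 carry 1
  1+1+1 = 1 carry 1
  0+0+1 = 1
  1+0 = 1
  1+1 = 0 carry 1
  1+0+1 = 0 carry 1
  0+1+1 = 0 carry 1
  final carry 1

0b10001110100110000100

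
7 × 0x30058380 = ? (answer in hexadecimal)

0x150269880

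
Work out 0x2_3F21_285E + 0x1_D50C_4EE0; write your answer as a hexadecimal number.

0x4142D773E

Add column by column in base 16, right to left:
  E+0 = E
  5+E = 3 carry 1
  8+E+1 = 7 carry 1
  2+4+1 = 7
  1+C = D
  2+0 = 2
  F+5 = 4 carry 1
  3+D+1 = 1 carry 1
  2+1+1 = 4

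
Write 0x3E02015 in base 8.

Expand each hex digit to 4 bits: 3=0011 E=1110 0=0000 2=0010 0=0000 1=0001 5=0101.
Group the bits in threes: 011 111 000 000 010 000 000 010 101 → 370020025.

0o370020025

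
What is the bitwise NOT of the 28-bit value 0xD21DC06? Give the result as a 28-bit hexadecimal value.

Each hex digit d becomes F−d:
  D→2, 2→D, 1→E, D→2, C→3, 0→F, 6→9

0x2DE23F9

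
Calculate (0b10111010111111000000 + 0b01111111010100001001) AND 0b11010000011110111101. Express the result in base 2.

Add column by column in base 2, right to left:
  0+1 = 1
  0+0 = 0
  0+0 = 0
  0+1 = 1
  0+0 = 0
  0+0 = 0
  1+0 = 1
  1+0 = 1
  1+1 = 0 carry 1
  1+0+1 = 0 carry 1
  1+1+1 = 1 carry 1
  1+0+1 = 0 carry 1
  0+1+1 = 0 carry 1
  1+1+1 = 1 carry 1
  0+1+1 = 0 carry 1
  1+1+1 = 1 carry 1
  1+1+1 = 1 carry 1
  1+1+1 = 1 carry 1
  0+1+1 = 0 carry 1
  1+0+1 = 0 carry 1
  final carry 1
Sum = 0b100111010010011001001; now AND with 0b11010000011110111101:
  100111010010011001001
& 011010000011110111101
= 000010000010010001001

0b10000010010001001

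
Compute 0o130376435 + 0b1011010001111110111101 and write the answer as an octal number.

0o143616332

0b1011010001111110111101 = 0o13217675 in octal.
Add column by column in base 8, right to left:
  5+5 = 2 carry 1
  3+7+1 = 3 carry 1
  4+6+1 = 3 carry 1
  6+7+1 = 6 carry 1
  7+1+1 = 1 carry 1
  3+2+1 = 6
  0+3 = 3
  3+1 = 4
  1+0 = 1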